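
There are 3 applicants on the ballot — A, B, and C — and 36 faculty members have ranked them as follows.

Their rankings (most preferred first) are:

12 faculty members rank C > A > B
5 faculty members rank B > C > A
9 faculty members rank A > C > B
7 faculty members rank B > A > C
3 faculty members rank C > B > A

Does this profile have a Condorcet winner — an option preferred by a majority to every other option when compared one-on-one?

Head-to-head results (36 voters total):
A vs B: A wins 21–15.
A vs C: C wins 20–16.
B vs C: C wins 24–12.
C beats each rival — A (20–16), B (24–12) — so C is the Condorcet winner.

Yes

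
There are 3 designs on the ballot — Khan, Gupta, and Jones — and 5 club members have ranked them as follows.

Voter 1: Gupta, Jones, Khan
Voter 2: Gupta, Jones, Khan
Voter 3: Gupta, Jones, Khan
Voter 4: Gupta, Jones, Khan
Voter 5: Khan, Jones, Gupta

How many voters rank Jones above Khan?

Ballots ranking Jones above Khan: 4.
Ballots ranking Khan above Jones: 1.
So 4 of 5 voters prefer Jones to Khan.

4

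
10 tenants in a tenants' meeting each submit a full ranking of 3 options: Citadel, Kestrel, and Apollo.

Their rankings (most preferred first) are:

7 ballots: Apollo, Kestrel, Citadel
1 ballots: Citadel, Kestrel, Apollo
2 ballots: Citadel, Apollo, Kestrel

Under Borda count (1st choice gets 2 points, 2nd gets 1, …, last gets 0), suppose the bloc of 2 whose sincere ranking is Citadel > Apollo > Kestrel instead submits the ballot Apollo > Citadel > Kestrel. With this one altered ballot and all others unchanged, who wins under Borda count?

Borda totals with the altered ballot: Citadel 4, Kestrel 8, Apollo 18.
The winner is unchanged: still Apollo.

Apollo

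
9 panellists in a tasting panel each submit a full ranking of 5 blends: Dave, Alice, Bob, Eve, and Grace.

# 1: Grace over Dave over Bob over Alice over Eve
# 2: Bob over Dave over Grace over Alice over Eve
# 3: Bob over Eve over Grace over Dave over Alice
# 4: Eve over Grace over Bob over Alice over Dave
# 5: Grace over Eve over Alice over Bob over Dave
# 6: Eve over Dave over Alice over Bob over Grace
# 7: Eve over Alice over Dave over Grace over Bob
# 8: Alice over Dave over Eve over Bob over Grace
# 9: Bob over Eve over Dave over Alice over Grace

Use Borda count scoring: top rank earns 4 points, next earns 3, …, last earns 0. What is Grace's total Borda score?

16

Borda scores:
  Dave: 3 + 3 + 1 + 0 + 0 + 3 + 2 + 3 + 2 = 17
  Alice: 1 + 1 + 0 + 1 + 2 + 2 + 3 + 4 + 1 = 15
  Bob: 2 + 4 + 4 + 2 + 1 + 1 + 0 + 1 + 4 = 19
  Eve: 0 + 0 + 3 + 4 + 3 + 4 + 4 + 2 + 3 = 23
  Grace: 4 + 2 + 2 + 3 + 4 + 0 + 1 + 0 + 0 = 16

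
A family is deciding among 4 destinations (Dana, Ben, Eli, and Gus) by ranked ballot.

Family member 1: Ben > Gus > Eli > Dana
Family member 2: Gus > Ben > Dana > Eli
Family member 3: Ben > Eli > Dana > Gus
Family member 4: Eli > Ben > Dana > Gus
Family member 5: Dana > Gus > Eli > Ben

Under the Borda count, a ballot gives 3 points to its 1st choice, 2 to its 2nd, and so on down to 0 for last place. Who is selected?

Borda scores:
  Dana: 0 + 1 + 1 + 1 + 3 = 6
  Ben: 3 + 2 + 3 + 2 + 0 = 10
  Eli: 1 + 0 + 2 + 3 + 1 = 7
  Gus: 2 + 3 + 0 + 0 + 2 = 7
Ben has the highest total.

Ben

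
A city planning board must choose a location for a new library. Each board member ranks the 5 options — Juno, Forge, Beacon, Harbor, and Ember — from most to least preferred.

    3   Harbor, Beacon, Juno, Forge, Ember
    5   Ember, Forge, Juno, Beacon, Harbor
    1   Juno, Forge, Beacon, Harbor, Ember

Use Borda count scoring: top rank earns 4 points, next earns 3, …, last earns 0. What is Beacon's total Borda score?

16

Borda scores:
  Juno: 3·2 + 5·2 + 4 = 20
  Forge: 3·1 + 5·3 + 3 = 21
  Beacon: 3·3 + 5·1 + 2 = 16
  Harbor: 3·4 + 5·0 + 1 = 13
  Ember: 3·0 + 5·4 + 0 = 20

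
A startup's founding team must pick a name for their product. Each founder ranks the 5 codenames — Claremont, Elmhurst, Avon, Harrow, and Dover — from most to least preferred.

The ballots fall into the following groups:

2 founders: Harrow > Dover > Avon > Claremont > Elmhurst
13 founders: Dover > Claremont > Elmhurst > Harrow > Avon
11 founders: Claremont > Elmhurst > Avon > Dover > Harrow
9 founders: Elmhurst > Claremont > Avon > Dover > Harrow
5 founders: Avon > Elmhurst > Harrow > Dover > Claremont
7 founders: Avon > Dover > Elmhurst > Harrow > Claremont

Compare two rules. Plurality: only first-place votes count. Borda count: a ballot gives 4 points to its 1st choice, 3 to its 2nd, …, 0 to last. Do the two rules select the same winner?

No

Plurality first-place counts: Claremont 11, Elmhurst 9, Avon 12, Harrow 2, Dover 13 → Dover.
Borda totals: Claremont 112, Elmhurst 124, Avon 92, Harrow 38, Dover 104 → Elmhurst.
The two rules disagree: plurality picks Dover, Borda picks Elmhurst.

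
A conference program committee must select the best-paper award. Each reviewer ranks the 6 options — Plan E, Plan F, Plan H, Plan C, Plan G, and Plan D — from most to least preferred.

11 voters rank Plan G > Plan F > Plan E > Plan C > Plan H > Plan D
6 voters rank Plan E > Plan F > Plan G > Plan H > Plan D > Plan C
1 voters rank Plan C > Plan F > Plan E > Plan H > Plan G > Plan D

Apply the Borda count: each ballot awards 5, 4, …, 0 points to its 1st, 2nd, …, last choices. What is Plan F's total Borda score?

72

Borda scores:
  Plan E: 11·3 + 6·5 + 3 = 66
  Plan F: 11·4 + 6·4 + 4 = 72
  Plan H: 11·1 + 6·2 + 2 = 25
  Plan C: 11·2 + 6·0 + 5 = 27
  Plan G: 11·5 + 6·3 + 1 = 74
  Plan D: 11·0 + 6·1 + 0 = 6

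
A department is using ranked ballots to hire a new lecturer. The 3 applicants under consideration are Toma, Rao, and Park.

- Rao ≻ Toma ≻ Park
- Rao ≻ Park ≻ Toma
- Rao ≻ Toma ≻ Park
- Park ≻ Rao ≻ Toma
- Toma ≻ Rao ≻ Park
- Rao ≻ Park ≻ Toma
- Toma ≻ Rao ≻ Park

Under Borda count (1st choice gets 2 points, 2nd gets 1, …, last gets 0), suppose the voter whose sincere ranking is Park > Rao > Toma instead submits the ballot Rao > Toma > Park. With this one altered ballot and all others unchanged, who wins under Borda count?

Rao

Borda totals with the altered ballot: Toma 7, Rao 12, Park 2.
The winner is unchanged: still Rao.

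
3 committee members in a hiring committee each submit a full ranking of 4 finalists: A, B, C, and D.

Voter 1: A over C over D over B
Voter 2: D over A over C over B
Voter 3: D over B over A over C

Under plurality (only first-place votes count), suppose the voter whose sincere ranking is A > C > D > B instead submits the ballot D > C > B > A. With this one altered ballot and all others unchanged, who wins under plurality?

First-place totals with the altered ballot: A 0, B 0, C 0, D 3.
The winner is unchanged: still D.

D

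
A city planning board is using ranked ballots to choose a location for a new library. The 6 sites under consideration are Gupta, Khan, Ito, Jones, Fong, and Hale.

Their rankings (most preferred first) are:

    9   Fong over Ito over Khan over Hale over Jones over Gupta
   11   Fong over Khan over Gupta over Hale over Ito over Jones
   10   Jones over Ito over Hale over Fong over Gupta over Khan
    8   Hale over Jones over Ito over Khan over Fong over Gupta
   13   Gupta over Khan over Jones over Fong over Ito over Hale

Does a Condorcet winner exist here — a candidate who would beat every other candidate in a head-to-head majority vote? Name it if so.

None — there is no Condorcet winner

Head-to-head results (51 voters total):
Gupta vs Khan: Khan wins 28–23.
Gupta vs Ito: Ito wins 27–24.
Gupta vs Jones: Jones wins 27–24.
Gupta vs Fong: Fong wins 38–13.
Gupta vs Hale: Hale wins 27–24.
Khan vs Ito: Ito wins 27–24.
Khan vs Jones: Khan wins 33–18.
Khan vs Fong: Fong wins 30–21.
Khan vs Hale: Khan wins 33–18.
Ito vs Jones: Jones wins 31–20.
Ito vs Fong: Fong wins 33–18.
Ito vs Hale: Ito wins 32–19.
Jones vs Fong: Jones wins 31–20.
Jones vs Hale: Hale wins 28–23.
Fong vs Hale: Fong wins 33–18.
No candidate beats all others: Khan beats Jones beats Ito beats Khan, a majority cycle.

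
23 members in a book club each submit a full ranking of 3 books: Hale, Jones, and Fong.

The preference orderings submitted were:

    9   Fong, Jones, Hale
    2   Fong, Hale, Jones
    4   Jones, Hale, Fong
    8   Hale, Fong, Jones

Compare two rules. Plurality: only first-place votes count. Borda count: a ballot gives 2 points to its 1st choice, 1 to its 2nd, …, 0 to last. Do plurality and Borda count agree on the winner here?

Plurality first-place counts: Hale 8, Jones 4, Fong 11 → Fong.
Borda totals: Hale 22, Jones 17, Fong 30 → Fong.
The two rules agree on Fong.

Yes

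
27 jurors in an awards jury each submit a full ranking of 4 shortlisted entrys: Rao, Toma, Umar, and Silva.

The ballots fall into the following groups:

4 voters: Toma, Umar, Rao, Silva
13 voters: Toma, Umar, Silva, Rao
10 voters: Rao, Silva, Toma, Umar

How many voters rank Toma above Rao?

17

Ballots ranking Toma above Rao: 4+13 = 17.
Ballots ranking Rao above Toma: 10.
So 17 of 27 voters prefer Toma to Rao.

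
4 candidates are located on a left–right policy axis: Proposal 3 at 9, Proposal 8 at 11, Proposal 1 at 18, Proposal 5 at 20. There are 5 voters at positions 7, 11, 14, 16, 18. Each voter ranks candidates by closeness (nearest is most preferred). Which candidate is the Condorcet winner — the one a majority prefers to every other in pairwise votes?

Proposal 8

With single-peaked preferences on a line, the Condorcet winner is the candidate closest to the median voter.
The median voter (position 14) is closest to Proposal 8 at 11.
Check: Proposal 8 vs Proposal 1 — voters closer to Proposal 8: 3 of 5.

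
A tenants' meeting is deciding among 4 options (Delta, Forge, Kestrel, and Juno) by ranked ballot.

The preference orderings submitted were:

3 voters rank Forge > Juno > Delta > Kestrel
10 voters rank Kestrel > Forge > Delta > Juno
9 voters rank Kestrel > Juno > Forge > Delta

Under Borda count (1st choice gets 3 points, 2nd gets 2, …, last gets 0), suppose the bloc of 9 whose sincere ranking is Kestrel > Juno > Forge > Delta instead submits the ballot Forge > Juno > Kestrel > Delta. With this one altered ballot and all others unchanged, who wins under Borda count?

Borda totals with the altered ballot: Delta 13, Forge 56, Kestrel 39, Juno 24.
The switch changes the winner from Kestrel to Forge.

Forge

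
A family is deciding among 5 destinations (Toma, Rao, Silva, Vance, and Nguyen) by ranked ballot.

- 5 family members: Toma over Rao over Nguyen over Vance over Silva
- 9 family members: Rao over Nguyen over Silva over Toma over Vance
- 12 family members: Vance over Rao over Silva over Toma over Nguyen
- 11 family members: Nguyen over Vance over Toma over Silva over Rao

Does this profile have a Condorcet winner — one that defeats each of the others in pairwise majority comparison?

No

Head-to-head results (37 voters total):
Toma vs Rao: Rao wins 21–16.
Toma vs Silva: Silva wins 21–16.
Toma vs Vance: Vance wins 23–14.
Toma vs Nguyen: Nguyen wins 20–17.
Rao vs Silva: Rao wins 26–11.
Rao vs Vance: Vance wins 23–14.
Rao vs Nguyen: Rao wins 26–11.
Silva vs Vance: Vance wins 28–9.
Silva vs Nguyen: Nguyen wins 25–12.
Vance vs Nguyen: Nguyen wins 25–12.
No candidate beats all others: Rao beats Nguyen beats Vance beats Rao, a majority cycle.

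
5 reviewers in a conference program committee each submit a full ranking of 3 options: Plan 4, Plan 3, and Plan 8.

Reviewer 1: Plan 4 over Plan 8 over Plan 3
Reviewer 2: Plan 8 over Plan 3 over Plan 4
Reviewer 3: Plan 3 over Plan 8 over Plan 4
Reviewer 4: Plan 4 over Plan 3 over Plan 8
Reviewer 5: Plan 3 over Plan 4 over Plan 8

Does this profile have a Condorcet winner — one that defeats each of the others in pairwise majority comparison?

Yes

Head-to-head results (5 voters total):
Plan 4 vs Plan 3: Plan 3 wins 3–2.
Plan 4 vs Plan 8: Plan 4 wins 3–2.
Plan 3 vs Plan 8: Plan 3 wins 3–2.
Plan 3 beats each rival — Plan 4 (3–2), Plan 8 (3–2) — so Plan 3 is the Condorcet winner.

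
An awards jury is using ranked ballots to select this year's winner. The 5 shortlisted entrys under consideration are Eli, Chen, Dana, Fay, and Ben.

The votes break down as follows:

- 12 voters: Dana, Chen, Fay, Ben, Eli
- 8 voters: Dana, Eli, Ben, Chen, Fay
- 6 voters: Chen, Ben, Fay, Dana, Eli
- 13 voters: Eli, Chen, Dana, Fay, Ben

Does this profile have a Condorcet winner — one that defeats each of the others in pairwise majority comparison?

Yes

Head-to-head results (39 voters total):
Eli vs Chen: Eli wins 21–18.
Eli vs Dana: Dana wins 26–13.
Eli vs Fay: Eli wins 21–18.
Eli vs Ben: Eli wins 21–18.
Chen vs Dana: Dana wins 20–19.
Chen vs Fay: Chen wins 39–0.
Chen vs Ben: Chen wins 31–8.
Dana vs Fay: Dana wins 33–6.
Dana vs Ben: Dana wins 33–6.
Fay vs Ben: Fay wins 25–14.
Dana beats each rival — Eli (26–13), Chen (20–19), Fay (33–6), Ben (33–6) — so Dana is the Condorcet winner.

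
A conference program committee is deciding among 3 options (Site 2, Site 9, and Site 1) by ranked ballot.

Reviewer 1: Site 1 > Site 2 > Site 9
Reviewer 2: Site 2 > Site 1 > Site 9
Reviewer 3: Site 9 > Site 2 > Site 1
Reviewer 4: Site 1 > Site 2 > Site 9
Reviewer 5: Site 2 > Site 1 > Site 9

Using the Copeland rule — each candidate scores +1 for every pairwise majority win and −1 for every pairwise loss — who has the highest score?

Site 2

Pairwise results:
  Site 2 vs Site 9: Site 2 wins 4–1.
  Site 2 vs Site 1: Site 2 wins 3–2.
  Site 9 vs Site 1: Site 1 wins 4–1.
Copeland scores (wins − losses):
  Site 2: 2 − 0 = 2
  Site 9: 0 − 2 = -2
  Site 1: 1 − 1 = 0
Site 2 has the best Copeland score.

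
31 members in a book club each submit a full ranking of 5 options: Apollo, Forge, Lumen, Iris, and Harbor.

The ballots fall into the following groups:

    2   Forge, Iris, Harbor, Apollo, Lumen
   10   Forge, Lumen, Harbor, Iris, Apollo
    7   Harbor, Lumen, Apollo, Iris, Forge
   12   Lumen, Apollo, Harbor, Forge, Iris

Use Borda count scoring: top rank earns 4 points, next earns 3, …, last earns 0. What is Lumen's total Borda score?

99

Borda scores:
  Apollo: 2·1 + 10·0 + 7·2 + 12·3 = 52
  Forge: 2·4 + 10·4 + 7·0 + 12·1 = 60
  Lumen: 2·0 + 10·3 + 7·3 + 12·4 = 99
  Iris: 2·3 + 10·1 + 7·1 + 12·0 = 23
  Harbor: 2·2 + 10·2 + 7·4 + 12·2 = 76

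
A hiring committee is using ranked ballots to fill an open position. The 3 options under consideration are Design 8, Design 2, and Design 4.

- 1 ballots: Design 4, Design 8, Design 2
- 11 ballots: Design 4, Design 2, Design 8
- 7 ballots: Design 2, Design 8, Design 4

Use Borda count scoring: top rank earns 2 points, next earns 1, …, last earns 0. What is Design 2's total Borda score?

Borda scores:
  Design 8: 1 + 11·0 + 7·1 = 8
  Design 2: 0 + 11·1 + 7·2 = 25
  Design 4: 2 + 11·2 + 7·0 = 24

25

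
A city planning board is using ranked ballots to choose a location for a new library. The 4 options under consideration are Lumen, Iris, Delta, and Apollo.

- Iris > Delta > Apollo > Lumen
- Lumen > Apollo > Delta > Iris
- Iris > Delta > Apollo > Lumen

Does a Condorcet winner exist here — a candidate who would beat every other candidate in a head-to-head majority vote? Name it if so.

Head-to-head results (3 voters total):
Lumen vs Iris: Iris wins 2–1.
Lumen vs Delta: Delta wins 2–1.
Lumen vs Apollo: Apollo wins 2–1.
Iris vs Delta: Iris wins 2–1.
Iris vs Apollo: Iris wins 2–1.
Delta vs Apollo: Delta wins 2–1.
Iris beats each rival — Lumen (2–1), Delta (2–1), Apollo (2–1) — so Iris is the Condorcet winner.

Iris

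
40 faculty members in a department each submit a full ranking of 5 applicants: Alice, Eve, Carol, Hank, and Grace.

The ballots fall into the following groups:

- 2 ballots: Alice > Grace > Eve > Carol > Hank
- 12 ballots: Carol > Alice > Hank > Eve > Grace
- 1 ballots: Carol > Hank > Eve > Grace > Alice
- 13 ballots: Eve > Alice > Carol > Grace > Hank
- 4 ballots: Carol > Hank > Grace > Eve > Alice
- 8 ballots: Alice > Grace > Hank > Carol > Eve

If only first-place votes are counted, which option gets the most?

Carol

First-place vote totals:
  Alice: 10
  Eve: 13
  Carol: 17
  Hank: 0
  Grace: 0
Carol has the most first-place votes.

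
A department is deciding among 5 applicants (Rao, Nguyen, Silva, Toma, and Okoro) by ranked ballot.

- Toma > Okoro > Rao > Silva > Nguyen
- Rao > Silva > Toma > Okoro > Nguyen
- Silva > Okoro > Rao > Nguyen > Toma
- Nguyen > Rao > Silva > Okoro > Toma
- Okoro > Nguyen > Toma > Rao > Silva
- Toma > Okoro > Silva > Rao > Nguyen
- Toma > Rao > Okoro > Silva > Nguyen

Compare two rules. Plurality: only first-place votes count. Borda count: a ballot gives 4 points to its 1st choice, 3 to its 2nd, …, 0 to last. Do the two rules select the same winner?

Plurality first-place counts: Rao 1, Nguyen 1, Silva 1, Toma 3, Okoro 1 → Toma.
Borda totals: Rao 16, Nguyen 8, Silva 13, Toma 16, Okoro 17 → Okoro.
The two rules disagree: plurality picks Toma, Borda picks Okoro.

No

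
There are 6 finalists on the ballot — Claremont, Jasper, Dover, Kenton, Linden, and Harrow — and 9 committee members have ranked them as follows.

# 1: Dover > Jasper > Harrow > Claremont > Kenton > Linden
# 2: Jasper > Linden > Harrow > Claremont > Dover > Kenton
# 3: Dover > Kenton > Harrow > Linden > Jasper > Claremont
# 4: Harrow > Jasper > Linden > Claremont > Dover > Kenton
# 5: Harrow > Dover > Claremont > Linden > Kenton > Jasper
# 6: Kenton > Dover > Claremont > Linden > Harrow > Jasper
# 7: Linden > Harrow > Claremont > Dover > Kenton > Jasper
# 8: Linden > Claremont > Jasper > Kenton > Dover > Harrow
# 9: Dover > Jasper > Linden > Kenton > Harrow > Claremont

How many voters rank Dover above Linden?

Ballots ranking Dover above Linden: 5.
Ballots ranking Linden above Dover: 4.
So 5 of 9 voters prefer Dover to Linden.

5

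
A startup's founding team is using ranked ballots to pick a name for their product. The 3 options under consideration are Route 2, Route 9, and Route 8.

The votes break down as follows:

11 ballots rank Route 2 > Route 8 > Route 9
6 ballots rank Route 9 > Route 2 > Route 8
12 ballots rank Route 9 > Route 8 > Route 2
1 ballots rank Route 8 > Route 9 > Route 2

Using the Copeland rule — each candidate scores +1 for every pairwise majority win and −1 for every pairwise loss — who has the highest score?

Pairwise results:
  Route 2 vs Route 9: Route 9 wins 19–11.
  Route 2 vs Route 8: Route 2 wins 17–13.
  Route 9 vs Route 8: Route 9 wins 18–12.
Copeland scores (wins − losses):
  Route 2: 1 − 1 = 0
  Route 9: 2 − 0 = 2
  Route 8: 0 − 2 = -2
Route 9 has the best Copeland score.

Route 9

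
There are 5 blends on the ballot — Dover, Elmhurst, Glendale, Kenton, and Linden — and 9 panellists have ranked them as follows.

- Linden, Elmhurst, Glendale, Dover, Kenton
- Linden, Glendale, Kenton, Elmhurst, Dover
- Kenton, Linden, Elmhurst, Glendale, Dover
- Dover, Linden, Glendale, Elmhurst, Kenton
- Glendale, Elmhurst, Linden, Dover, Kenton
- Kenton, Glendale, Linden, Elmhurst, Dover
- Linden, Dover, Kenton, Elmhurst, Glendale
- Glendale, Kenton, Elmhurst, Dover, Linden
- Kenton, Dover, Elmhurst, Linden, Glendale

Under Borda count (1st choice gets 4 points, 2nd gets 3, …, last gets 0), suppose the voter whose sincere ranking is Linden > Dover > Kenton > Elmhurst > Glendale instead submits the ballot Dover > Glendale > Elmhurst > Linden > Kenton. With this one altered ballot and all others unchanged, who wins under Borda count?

Borda totals with the altered ballot: Dover 14, Elmhurst 17, Glendale 22, Kenton 17, Linden 20.
The switch changes the winner from Linden to Glendale.

Glendale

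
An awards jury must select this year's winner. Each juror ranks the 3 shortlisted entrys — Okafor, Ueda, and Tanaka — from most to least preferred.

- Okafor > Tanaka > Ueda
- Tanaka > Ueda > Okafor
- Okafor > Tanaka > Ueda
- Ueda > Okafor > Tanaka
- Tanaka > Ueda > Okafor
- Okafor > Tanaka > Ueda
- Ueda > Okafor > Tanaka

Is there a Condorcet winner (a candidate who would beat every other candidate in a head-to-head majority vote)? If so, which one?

Head-to-head results (7 voters total):
Okafor vs Ueda: Ueda wins 4–3.
Okafor vs Tanaka: Okafor wins 5–2.
Ueda vs Tanaka: Tanaka wins 5–2.
No candidate beats all others: Okafor beats Tanaka beats Ueda beats Okafor, a majority cycle.

There is no Condorcet winner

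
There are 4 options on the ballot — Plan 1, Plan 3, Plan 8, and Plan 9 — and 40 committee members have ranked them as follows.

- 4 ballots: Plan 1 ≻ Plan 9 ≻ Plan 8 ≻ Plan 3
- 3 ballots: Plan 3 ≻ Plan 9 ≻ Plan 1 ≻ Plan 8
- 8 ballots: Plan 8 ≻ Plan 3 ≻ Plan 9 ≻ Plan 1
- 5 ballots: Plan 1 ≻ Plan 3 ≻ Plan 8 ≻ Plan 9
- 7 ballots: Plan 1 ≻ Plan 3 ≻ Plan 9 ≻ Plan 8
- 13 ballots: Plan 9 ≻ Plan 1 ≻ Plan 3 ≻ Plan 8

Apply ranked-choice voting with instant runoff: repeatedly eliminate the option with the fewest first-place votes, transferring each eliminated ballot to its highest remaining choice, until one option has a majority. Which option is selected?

Round 1: Plan 1 16, Plan 9 13, Plan 8 8, Plan 3 3. Plan 3 has the fewest and is eliminated.
Round 2: Plan 1 16, Plan 9 16, Plan 8 8. Plan 8 has the fewest and is eliminated.
Round 3: Plan 9 24, Plan 1 16. Plan 9 has a majority.

Plan 9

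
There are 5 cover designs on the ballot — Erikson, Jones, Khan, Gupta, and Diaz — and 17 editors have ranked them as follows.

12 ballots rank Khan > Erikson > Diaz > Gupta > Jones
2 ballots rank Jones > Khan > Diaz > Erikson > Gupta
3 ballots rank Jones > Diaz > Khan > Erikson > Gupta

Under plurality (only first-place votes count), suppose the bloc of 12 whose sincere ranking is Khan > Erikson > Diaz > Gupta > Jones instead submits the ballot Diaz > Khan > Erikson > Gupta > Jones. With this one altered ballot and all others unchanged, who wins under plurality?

Diaz

First-place totals with the altered ballot: Erikson 0, Jones 5, Khan 0, Gupta 0, Diaz 12.
The switch changes the winner from Khan to Diaz.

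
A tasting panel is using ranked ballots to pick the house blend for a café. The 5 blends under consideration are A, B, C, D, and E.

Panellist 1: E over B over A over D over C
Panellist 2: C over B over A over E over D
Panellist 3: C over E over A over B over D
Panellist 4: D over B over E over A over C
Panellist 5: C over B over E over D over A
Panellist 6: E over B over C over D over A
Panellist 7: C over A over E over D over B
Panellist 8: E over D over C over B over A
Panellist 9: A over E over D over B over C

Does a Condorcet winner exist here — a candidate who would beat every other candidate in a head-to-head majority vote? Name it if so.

Head-to-head results (9 voters total):
A vs B: B wins 6–3.
A vs C: C wins 6–3.
A vs D: A wins 5–4.
A vs E: E wins 6–3.
B vs C: C wins 5–4.
B vs D: B wins 5–4.
B vs E: E wins 6–3.
C vs D: C wins 5–4.
C vs E: E wins 5–4.
D vs E: E wins 8–1.
E beats each rival — A (6–3), B (6–3), C (5–4), D (8–1) — so E is the Condorcet winner.

E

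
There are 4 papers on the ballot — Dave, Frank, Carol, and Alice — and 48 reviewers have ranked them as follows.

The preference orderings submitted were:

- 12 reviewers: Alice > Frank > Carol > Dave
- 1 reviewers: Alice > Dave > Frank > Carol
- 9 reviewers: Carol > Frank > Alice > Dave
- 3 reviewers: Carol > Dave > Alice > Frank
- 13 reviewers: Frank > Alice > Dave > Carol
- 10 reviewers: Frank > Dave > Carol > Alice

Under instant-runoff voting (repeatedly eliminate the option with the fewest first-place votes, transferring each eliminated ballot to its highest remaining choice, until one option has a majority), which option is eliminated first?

Round 1: Frank 23, Alice 13, Carol 12, Dave 0. Dave has the fewest and is eliminated.
Round 2: Frank 23, Alice 13, Carol 12. Carol has the fewest and is eliminated.
Round 3: Frank 32, Alice 16. Frank has a majority.

Dave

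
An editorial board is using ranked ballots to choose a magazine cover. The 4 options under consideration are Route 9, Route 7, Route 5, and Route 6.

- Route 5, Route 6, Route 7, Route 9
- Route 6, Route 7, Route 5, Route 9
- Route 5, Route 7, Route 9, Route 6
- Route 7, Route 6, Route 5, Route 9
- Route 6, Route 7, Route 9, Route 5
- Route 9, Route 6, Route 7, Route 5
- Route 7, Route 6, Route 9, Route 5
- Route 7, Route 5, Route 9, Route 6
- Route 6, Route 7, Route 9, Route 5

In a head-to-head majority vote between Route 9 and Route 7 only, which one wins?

Ballots ranking Route 9 above Route 7: 1.
Ballots ranking Route 7 above Route 9: 8.
Route 7 wins the head-to-head, 8–1.

Route 7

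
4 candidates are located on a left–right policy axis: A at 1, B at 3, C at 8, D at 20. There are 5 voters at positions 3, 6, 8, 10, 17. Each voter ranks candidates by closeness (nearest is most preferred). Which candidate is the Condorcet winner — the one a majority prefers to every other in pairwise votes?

C

With single-peaked preferences on a line, the Condorcet winner is the candidate closest to the median voter.
The median voter (position 8) is closest to C at 8.
Check: C vs A — voters closer to C: 4 of 5.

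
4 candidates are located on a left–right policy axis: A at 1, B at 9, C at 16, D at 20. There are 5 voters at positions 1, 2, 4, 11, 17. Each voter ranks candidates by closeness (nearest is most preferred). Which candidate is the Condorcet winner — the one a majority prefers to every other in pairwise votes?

A

With single-peaked preferences on a line, the Condorcet winner is the candidate closest to the median voter.
The median voter (position 4) is closest to A at 1.
Check: A vs B — voters closer to A: 3 of 5.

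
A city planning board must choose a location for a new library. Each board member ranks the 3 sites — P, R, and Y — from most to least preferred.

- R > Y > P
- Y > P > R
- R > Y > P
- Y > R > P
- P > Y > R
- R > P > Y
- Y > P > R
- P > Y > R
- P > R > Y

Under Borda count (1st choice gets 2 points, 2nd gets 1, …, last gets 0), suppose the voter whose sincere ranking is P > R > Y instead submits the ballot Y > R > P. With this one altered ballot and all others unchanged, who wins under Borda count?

Y

Borda totals with the altered ballot: P 7, R 8, Y 12.
The winner is unchanged: still Y.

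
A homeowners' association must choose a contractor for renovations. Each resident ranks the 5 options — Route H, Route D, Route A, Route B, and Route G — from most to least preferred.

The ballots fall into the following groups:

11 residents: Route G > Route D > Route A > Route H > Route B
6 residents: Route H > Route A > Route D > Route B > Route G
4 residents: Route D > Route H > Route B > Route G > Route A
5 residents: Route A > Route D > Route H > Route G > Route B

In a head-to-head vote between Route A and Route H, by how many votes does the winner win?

Ballots ranking Route A above Route H: 11+5 = 16.
Ballots ranking Route H above Route A: 6+4 = 10.
Route A wins 16–10, a margin of 6.

6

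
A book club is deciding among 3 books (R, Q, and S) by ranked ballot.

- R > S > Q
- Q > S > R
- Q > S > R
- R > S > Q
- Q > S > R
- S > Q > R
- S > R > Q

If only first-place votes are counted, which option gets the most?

Q

First-place vote totals:
  R: 2
  Q: 3
  S: 2
Q has the most first-place votes.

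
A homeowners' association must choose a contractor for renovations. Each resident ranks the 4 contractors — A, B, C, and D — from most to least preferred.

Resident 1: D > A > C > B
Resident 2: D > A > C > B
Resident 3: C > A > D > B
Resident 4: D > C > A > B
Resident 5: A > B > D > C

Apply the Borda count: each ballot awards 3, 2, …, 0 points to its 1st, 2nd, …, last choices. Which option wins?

Borda scores:
  A: 2 + 2 + 2 + 1 + 3 = 10
  B: 0 + 0 + 0 + 0 + 2 = 2
  C: 1 + 1 + 3 + 2 + 0 = 7
  D: 3 + 3 + 1 + 3 + 1 = 11
D has the highest total.

D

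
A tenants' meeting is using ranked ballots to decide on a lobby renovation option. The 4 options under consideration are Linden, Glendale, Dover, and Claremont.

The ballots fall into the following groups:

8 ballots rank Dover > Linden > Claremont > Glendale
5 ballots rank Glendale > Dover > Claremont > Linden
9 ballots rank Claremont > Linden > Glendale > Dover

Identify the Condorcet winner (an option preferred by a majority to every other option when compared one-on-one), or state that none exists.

Head-to-head results (22 voters total):
Linden vs Glendale: Linden wins 17–5.
Linden vs Dover: Dover wins 13–9.
Linden vs Claremont: Claremont wins 14–8.
Glendale vs Dover: Glendale wins 14–8.
Glendale vs Claremont: Claremont wins 17–5.
Dover vs Claremont: Dover wins 13–9.
No candidate beats all others: Linden beats Glendale beats Dover beats Linden, a majority cycle.

No Condorcet winner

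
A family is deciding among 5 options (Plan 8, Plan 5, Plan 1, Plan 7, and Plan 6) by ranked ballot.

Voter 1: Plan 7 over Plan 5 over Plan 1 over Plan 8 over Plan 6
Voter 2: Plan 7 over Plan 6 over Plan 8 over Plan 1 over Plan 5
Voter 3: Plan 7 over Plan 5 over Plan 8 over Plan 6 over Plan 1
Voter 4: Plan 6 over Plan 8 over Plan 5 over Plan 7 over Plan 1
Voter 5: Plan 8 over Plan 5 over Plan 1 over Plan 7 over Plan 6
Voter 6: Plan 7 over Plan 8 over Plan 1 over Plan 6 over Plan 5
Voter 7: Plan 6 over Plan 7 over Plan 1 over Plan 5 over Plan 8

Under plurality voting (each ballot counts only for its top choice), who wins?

First-place vote totals:
  Plan 8: 1
  Plan 5: 0
  Plan 1: 0
  Plan 7: 4
  Plan 6: 2
Plan 7 has the most first-place votes.

Plan 7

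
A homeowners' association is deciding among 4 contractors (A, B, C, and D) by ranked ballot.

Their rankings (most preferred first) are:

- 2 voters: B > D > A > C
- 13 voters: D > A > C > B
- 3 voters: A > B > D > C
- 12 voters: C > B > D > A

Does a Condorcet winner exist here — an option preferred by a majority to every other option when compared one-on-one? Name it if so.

There is no Condorcet winner

Head-to-head results (30 voters total):
A vs B: A wins 16–14.
A vs C: A wins 18–12.
A vs D: D wins 27–3.
B vs C: C wins 25–5.
B vs D: B wins 17–13.
C vs D: D wins 18–12.
No candidate beats all others: A beats B beats D beats A, a majority cycle.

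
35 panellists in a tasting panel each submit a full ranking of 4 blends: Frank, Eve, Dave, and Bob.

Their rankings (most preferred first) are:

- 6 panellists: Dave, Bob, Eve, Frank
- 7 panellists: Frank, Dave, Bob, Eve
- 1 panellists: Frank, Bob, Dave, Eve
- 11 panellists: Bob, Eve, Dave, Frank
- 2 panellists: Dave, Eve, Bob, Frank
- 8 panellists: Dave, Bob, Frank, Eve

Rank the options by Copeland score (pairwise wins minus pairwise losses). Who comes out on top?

Pairwise results:
  Frank vs Eve: Eve wins 19–16.
  Frank vs Dave: Dave wins 27–8.
  Frank vs Bob: Bob wins 27–8.
  Eve vs Dave: Dave wins 24–11.
  Eve vs Bob: Bob wins 33–2.
  Dave vs Bob: Dave wins 23–12.
Copeland scores (wins − losses):
  Frank: 0 − 3 = -3
  Eve: 1 − 2 = -1
  Dave: 3 − 0 = 3
  Bob: 2 − 1 = 1
Dave has the best Copeland score.

Dave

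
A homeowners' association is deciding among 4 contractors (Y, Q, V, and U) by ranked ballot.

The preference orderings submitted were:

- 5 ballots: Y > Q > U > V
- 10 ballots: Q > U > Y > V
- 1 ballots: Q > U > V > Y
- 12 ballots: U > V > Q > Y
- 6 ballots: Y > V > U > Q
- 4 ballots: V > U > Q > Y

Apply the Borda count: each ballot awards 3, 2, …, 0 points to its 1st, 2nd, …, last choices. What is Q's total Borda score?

Borda scores:
  Y: 5·3 + 10·1 + 0 + 12·0 + 6·3 + 4·0 = 43
  Q: 5·2 + 10·3 + 3 + 12·1 + 6·0 + 4·1 = 59
  V: 5·0 + 10·0 + 1 + 12·2 + 6·2 + 4·3 = 49
  U: 5·1 + 10·2 + 2 + 12·3 + 6·1 + 4·2 = 77

59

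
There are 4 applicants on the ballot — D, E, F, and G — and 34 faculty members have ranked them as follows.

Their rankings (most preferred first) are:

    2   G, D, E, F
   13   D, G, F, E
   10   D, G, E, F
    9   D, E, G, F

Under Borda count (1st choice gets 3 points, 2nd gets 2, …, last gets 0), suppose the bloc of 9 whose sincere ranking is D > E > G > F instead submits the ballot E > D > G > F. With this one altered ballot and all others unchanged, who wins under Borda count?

D

Borda totals with the altered ballot: D 91, E 39, F 13, G 61.
The winner is unchanged: still D.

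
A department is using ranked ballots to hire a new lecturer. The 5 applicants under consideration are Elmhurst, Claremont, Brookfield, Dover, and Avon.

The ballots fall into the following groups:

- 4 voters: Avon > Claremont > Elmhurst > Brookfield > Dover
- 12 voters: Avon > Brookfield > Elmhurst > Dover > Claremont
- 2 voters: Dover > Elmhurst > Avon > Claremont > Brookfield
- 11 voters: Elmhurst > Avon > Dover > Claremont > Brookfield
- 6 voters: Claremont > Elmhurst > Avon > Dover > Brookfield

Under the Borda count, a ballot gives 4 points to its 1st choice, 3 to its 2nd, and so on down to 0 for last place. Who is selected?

Avon

Borda scores:
  Elmhurst: 4·2 + 12·2 + 2·3 + 11·4 + 6·3 = 100
  Claremont: 4·3 + 12·0 + 2·1 + 11·1 + 6·4 = 49
  Brookfield: 4·1 + 12·3 + 2·0 + 11·0 + 6·0 = 40
  Dover: 4·0 + 12·1 + 2·4 + 11·2 + 6·1 = 48
  Avon: 4·4 + 12·4 + 2·2 + 11·3 + 6·2 = 113
Avon has the highest total.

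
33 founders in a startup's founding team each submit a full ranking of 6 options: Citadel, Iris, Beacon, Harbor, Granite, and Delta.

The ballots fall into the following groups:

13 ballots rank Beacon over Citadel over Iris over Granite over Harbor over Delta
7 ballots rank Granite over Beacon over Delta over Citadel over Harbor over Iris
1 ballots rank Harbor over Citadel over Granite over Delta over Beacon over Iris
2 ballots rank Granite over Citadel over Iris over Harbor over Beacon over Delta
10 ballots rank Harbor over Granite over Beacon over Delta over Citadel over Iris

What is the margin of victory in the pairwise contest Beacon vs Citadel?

27

Ballots ranking Beacon above Citadel: 13+7+10 = 30.
Ballots ranking Citadel above Beacon: 1+2 = 3.
Beacon wins 30–3, a margin of 27.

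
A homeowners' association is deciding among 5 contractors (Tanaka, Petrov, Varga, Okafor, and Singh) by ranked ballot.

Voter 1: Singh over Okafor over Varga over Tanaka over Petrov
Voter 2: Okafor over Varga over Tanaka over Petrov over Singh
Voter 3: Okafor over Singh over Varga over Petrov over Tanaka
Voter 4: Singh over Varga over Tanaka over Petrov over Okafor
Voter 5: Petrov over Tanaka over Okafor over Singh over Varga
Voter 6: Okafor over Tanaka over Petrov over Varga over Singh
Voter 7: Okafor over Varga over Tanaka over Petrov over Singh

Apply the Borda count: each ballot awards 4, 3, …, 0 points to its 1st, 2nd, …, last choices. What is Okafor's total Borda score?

21

Borda scores:
  Tanaka: 1 + 2 + 0 + 2 + 3 + 3 + 2 = 13
  Petrov: 0 + 1 + 1 + 1 + 4 + 2 + 1 = 10
  Varga: 2 + 3 + 2 + 3 + 0 + 1 + 3 = 14
  Okafor: 3 + 4 + 4 + 0 + 2 + 4 + 4 = 21
  Singh: 4 + 0 + 3 + 4 + 1 + 0 + 0 = 12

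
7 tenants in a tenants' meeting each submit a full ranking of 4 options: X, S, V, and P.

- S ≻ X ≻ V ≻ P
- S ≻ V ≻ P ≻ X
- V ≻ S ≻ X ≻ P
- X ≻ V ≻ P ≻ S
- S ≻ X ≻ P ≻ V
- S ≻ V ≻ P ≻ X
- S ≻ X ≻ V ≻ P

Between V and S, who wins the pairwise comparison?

Ballots ranking V above S: 2.
Ballots ranking S above V: 5.
S wins the head-to-head, 5–2.

S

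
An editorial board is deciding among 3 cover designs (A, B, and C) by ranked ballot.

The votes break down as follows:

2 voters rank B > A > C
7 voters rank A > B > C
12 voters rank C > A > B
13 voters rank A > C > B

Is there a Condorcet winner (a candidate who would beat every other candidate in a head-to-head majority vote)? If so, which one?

A

Head-to-head results (34 voters total):
A vs B: A wins 32–2.
A vs C: A wins 22–12.
B vs C: C wins 25–9.
A beats each rival — B (32–2), C (22–12) — so A is the Condorcet winner.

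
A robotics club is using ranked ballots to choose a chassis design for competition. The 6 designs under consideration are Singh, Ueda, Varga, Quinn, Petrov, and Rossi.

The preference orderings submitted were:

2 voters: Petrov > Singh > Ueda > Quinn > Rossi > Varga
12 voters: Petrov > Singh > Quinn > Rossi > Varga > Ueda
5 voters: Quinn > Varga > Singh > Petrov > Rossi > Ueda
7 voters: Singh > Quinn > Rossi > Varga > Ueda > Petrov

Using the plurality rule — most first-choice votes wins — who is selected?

Petrov

First-place vote totals:
  Singh: 7
  Ueda: 0
  Varga: 0
  Quinn: 5
  Petrov: 14
  Rossi: 0
Petrov has the most first-place votes.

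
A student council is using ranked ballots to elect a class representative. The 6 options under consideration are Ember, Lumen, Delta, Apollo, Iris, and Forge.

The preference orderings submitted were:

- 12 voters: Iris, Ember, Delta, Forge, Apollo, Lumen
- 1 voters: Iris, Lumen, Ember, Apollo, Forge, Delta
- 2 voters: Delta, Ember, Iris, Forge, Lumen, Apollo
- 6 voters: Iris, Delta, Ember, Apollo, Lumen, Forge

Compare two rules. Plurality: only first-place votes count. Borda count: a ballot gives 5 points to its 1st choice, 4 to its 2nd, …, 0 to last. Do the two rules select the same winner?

Plurality first-place counts: Ember 0, Lumen 0, Delta 2, Apollo 0, Iris 19, Forge 0 → Iris.
Borda totals: Ember 77, Lumen 12, Delta 70, Apollo 26, Iris 101, Forge 29 → Iris.
The two rules agree on Iris.

Yes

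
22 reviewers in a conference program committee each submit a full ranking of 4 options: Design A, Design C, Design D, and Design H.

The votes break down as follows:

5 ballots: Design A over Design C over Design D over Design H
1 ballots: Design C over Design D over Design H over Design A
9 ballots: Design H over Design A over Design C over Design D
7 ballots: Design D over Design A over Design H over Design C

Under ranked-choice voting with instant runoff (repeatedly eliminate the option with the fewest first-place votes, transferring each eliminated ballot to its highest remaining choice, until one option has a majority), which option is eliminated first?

Design C

Round 1: Design H 9, Design D 7, Design A 5, Design C 1. Design C has the fewest and is eliminated.
Round 2: Design H 9, Design D 8, Design A 5. Design A has the fewest and is eliminated.
Round 3: Design D 13, Design H 9. Design D has a majority.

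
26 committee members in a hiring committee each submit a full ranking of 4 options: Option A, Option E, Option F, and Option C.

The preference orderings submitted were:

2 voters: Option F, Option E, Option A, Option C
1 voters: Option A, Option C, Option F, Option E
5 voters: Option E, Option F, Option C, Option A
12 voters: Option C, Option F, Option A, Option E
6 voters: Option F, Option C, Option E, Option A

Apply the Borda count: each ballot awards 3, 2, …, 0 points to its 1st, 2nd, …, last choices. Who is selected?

Borda scores:
  Option A: 2·1 + 3 + 5·0 + 12·1 + 6·0 = 17
  Option E: 2·2 + 0 + 5·3 + 12·0 + 6·1 = 25
  Option F: 2·3 + 1 + 5·2 + 12·2 + 6·3 = 59
  Option C: 2·0 + 2 + 5·1 + 12·3 + 6·2 = 55
Option F has the highest total.

Option F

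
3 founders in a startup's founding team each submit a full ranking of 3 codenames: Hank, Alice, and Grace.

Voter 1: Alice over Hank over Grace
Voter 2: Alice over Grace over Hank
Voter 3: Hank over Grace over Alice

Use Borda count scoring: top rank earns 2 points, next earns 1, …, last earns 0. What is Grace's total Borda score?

Borda scores:
  Hank: 1 + 0 + 2 = 3
  Alice: 2 + 2 + 0 = 4
  Grace: 0 + 1 + 1 = 2

2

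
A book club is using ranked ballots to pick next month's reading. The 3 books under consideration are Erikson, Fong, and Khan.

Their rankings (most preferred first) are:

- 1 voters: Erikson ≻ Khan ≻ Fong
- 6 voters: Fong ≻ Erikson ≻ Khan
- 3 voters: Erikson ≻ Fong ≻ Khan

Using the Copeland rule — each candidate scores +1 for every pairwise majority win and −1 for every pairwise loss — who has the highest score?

Fong

Pairwise results:
  Erikson vs Fong: Fong wins 6–4.
  Erikson vs Khan: Erikson wins 10–0.
  Fong vs Khan: Fong wins 9–1.
Copeland scores (wins − losses):
  Erikson: 1 − 1 = 0
  Fong: 2 − 0 = 2
  Khan: 0 − 2 = -2
Fong has the best Copeland score.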